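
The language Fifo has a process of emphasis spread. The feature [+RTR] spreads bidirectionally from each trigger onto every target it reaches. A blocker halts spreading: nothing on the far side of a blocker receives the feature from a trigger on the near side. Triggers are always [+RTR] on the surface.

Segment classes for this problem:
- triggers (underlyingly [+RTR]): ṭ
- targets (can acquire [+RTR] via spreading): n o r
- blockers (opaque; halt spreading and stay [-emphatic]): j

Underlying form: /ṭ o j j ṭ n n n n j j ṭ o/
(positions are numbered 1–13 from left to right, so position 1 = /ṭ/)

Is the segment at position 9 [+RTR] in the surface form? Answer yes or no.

yes

From /ṭ/ at 1 rightward: 2 /o/ → [+RTR]; 3 /j/ blocks.
From /ṭ/ at 1 leftward: word edge.
From /ṭ/ at 5 rightward: 6 /n/ → [+RTR]; 7 /n/ → [+RTR]; 8 /n/ → [+RTR]; 9 /n/ → [+RTR]; 10 /j/ blocks.
From /ṭ/ at 5 leftward: 4 /j/ blocks.
From /ṭ/ at 12 rightward: 13 /o/ → [+RTR]; word edge.
From /ṭ/ at 12 leftward: 11 /j/ blocks.
[+RTR] positions on the surface: 1 2 5 6 7 8 9 12 13.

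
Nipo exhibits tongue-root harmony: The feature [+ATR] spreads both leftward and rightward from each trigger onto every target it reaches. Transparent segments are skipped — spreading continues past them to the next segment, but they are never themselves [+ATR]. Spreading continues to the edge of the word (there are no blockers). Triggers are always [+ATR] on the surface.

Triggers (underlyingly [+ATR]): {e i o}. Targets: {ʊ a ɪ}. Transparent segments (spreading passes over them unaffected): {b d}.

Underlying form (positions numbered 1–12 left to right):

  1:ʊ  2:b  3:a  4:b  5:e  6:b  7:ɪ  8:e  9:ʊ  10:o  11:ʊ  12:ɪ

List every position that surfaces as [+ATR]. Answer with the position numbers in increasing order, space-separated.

From /e/ at 5 rightward: 6 /b/ transparent; 7 /ɪ/ → [+ATR]; 8 /e/ is itself a trigger — this domain ends here.
From /e/ at 5 leftward: 4 /b/ transparent; 3 /a/ → [+ATR]; 2 /b/ transparent; 1 /ʊ/ → [+ATR]; word edge.
From /e/ at 8 rightward: 9 /ʊ/ → [+ATR]; 10 /o/ is itself a trigger — this domain ends here.
From /e/ at 8 leftward: 7 /ɪ/ → [+ATR]; 6 /b/ transparent; 5 /e/ is itself a trigger — this domain ends here.
From /o/ at 10 rightward: 11 /ʊ/ → [+ATR]; 12 /ɪ/ → [+ATR]; word edge.
From /o/ at 10 leftward: 9 /ʊ/ → [+ATR]; 8 /e/ is itself a trigger — this domain ends here.

1 3 5 7 8 9 10 11 12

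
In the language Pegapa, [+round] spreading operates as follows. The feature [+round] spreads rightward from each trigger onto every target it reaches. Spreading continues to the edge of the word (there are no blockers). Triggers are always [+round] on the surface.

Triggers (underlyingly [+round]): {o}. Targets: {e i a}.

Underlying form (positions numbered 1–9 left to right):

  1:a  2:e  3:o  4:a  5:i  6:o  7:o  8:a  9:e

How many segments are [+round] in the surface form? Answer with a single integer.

From /o/ at 3 rightward: 4 /a/ → [+round]; 5 /i/ → [+round]; 6 /o/ is itself a trigger — this domain ends here.
From /o/ at 6 rightward: 7 /o/ is itself a trigger — this domain ends here.
From /o/ at 7 rightward: 8 /a/ → [+round]; 9 /e/ → [+round]; word edge.
Targets with no active source: positions 1 2 stay [-round].
[+round] positions on the surface: 3 4 5 6 7 8 9.

7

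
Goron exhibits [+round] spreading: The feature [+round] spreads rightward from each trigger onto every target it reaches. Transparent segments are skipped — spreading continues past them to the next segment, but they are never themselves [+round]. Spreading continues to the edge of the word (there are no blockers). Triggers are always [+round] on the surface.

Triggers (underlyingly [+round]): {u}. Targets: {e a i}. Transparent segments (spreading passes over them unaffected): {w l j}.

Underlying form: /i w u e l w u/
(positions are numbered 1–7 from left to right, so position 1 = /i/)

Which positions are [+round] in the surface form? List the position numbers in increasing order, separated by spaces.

From /u/ at 3 rightward: 4 /e/ → [+round]; 5 /l/ transparent; 6 /w/ transparent; 7 /u/ is itself a trigger — this domain ends here.
From /u/ at 7 rightward: word edge.
Target with no active source: position 1 stays [-round].

3 4 7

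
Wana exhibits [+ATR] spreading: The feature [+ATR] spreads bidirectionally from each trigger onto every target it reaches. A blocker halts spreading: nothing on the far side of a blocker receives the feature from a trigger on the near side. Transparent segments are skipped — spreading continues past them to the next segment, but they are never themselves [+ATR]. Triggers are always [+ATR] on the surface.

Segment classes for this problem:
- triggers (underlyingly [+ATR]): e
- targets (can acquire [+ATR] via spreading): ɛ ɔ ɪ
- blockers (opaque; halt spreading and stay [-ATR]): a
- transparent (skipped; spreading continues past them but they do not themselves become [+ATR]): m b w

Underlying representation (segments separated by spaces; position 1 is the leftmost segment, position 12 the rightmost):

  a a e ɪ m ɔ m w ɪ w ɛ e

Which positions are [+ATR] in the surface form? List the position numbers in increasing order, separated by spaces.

3 4 6 9 11 12

From /e/ at 3 rightward: 4 /ɪ/ → [+ATR]; 5 /m/ transparent; 6 /ɔ/ → [+ATR]; 7 /m/ transparent; 8 /w/ transparent; 9 /ɪ/ → [+ATR]; 10 /w/ transparent; 11 /ɛ/ → [+ATR]; 12 /e/ is itself a trigger — this domain ends here.
From /e/ at 3 leftward: 2 /a/ blocks.
From /e/ at 12 rightward: word edge.
From /e/ at 12 leftward: 11 /ɛ/ → [+ATR]; 10 /w/ transparent; 9 /ɪ/ → [+ATR]; 8 /w/ transparent; 7 /m/ transparent; 6 /ɔ/ → [+ATR]; 5 /m/ transparent; 4 /ɪ/ → [+ATR]; 3 /e/ is itself a trigger — this domain ends here.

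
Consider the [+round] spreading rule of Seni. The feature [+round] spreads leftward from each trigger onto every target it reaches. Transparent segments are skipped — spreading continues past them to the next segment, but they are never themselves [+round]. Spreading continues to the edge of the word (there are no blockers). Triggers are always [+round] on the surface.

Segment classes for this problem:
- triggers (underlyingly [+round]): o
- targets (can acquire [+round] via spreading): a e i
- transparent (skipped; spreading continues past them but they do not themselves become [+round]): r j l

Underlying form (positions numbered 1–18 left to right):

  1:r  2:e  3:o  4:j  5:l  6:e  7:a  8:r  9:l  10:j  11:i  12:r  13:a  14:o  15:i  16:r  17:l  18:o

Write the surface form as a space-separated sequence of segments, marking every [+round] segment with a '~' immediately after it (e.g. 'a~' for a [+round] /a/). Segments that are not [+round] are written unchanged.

From /o/ at 3 leftward: 2 /e/ → [+round]; 1 /r/ transparent; word edge.
From /o/ at 14 leftward: 13 /a/ → [+round]; 12 /r/ transparent; 11 /i/ → [+round]; 10 /j/ transparent; 9 /l/ transparent; 8 /r/ transparent; 7 /a/ → [+round]; 6 /e/ → [+round]; 5 /l/ transparent; 4 /j/ transparent; 3 /o/ is itself a trigger — this domain ends here.
From /o/ at 18 leftward: 17 /l/ transparent; 16 /r/ transparent; 15 /i/ → [+round]; 14 /o/ is itself a trigger — this domain ends here.
[+round] positions on the surface: 2 3 6 7 11 13 14 15 18.

r e~ o~ j l e~ a~ r l j i~ r a~ o~ i~ r l o~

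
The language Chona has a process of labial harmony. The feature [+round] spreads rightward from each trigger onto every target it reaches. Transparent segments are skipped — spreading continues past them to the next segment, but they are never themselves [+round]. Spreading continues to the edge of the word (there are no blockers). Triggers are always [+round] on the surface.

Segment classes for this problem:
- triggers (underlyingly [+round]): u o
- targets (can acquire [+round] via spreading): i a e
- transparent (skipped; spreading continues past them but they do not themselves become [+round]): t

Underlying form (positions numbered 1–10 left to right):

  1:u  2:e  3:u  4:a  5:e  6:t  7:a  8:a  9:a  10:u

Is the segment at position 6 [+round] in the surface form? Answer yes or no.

From /u/ at 1 rightward: 2 /e/ → [+round]; 3 /u/ is itself a trigger — this domain ends here.
From /u/ at 3 rightward: 4 /a/ → [+round]; 5 /e/ → [+round]; 6 /t/ transparent; 7 /a/ → [+round]; 8 /a/ → [+round]; 9 /a/ → [+round]; 10 /u/ is itself a trigger — this domain ends here.
From /u/ at 10 rightward: word edge.
[+round] positions on the surface: 1 2 3 4 5 7 8 9 10.

no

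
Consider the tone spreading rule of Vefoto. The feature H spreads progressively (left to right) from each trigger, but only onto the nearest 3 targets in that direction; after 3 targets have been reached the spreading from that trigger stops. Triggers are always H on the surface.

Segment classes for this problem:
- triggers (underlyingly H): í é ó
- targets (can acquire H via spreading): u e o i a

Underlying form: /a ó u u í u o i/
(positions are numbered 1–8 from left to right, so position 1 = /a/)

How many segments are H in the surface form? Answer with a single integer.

7

From /ó/ at 2 rightward: 3 /u/ → H; 4 /u/ → H; 5 /í/ is itself a trigger — this domain ends here.
From /í/ at 5 rightward: 6 /u/ → H; 7 /o/ → H; 8 /i/ → H; bound reached.
Target with no active source: position 1 stays [-high tone].
H positions on the surface: 2 3 4 5 6 7 8.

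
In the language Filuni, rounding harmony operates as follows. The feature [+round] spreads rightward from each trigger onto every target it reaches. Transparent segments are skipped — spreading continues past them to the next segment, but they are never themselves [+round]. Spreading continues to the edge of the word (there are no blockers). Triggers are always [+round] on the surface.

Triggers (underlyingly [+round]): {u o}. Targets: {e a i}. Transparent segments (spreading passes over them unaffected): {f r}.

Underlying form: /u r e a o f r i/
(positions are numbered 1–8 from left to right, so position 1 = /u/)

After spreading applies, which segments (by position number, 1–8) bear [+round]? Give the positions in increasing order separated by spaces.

1 3 4 5 8

From /u/ at 1 rightward: 2 /r/ transparent; 3 /e/ → [+round]; 4 /a/ → [+round]; 5 /o/ is itself a trigger — this domain ends here.
From /o/ at 5 rightward: 6 /f/ transparent; 7 /r/ transparent; 8 /i/ → [+round]; word edge.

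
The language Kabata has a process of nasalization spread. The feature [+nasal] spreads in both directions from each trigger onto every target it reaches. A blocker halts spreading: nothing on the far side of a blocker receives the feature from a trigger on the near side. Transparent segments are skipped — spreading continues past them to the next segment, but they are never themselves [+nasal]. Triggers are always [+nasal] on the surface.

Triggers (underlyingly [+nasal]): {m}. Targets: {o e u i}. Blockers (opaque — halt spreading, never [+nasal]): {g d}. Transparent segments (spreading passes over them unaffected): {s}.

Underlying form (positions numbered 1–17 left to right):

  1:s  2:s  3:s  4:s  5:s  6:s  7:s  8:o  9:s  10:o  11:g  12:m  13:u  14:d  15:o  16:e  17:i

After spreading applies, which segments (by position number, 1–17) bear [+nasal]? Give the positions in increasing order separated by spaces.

12 13

From /m/ at 12 rightward: 13 /u/ → [+nasal]; 14 /d/ blocks.
From /m/ at 12 leftward: 11 /g/ blocks.
Targets with no active source: positions 8 10 15 16 17 stay [-nasal].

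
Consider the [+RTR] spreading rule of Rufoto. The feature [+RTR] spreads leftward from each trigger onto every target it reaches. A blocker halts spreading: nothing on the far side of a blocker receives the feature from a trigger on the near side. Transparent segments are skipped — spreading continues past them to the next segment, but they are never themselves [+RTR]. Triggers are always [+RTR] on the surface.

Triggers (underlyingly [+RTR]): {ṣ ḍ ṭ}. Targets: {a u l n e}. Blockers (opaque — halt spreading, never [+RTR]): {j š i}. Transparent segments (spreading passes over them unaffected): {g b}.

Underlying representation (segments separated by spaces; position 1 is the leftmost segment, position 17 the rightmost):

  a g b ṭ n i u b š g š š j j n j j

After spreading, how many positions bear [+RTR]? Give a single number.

2

From /ṭ/ at 4 leftward: 3 /b/ transparent; 2 /g/ transparent; 1 /a/ → [+RTR]; word edge.
Targets with no active source: positions 5 7 15 stay [-emphatic].
[+RTR] positions on the surface: 1 4.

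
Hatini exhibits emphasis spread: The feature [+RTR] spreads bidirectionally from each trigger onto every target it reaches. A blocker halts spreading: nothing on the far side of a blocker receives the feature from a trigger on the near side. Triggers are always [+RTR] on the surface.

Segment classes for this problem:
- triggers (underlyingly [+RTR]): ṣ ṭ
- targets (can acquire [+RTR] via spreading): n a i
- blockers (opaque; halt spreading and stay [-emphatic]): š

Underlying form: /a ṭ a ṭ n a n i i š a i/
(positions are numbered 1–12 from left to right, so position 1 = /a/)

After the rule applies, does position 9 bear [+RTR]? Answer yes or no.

From /ṭ/ at 2 rightward: 3 /a/ → [+RTR]; 4 /ṭ/ is itself a trigger — this domain ends here.
From /ṭ/ at 2 leftward: 1 /a/ → [+RTR]; word edge.
From /ṭ/ at 4 rightward: 5 /n/ → [+RTR]; 6 /a/ → [+RTR]; 7 /n/ → [+RTR]; 8 /i/ → [+RTR]; 9 /i/ → [+RTR]; 10 /š/ blocks.
From /ṭ/ at 4 leftward: 3 /a/ → [+RTR]; 2 /ṭ/ is itself a trigger — this domain ends here.
Targets with no active source: positions 11 12 stay [-emphatic].
[+RTR] positions on the surface: 1 2 3 4 5 6 7 8 9.

yes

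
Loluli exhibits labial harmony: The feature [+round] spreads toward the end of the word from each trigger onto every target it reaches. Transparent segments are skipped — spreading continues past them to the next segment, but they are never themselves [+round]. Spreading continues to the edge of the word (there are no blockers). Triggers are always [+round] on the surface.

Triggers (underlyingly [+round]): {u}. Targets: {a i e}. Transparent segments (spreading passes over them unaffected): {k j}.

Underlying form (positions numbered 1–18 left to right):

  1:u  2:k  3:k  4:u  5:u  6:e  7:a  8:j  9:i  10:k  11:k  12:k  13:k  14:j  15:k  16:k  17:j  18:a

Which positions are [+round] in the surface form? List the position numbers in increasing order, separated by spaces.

1 4 5 6 7 9 18

From /u/ at 1 rightward: 2 /k/ transparent; 3 /k/ transparent; 4 /u/ is itself a trigger — this domain ends here.
From /u/ at 4 rightward: 5 /u/ is itself a trigger — this domain ends here.
From /u/ at 5 rightward: 6 /e/ → [+round]; 7 /a/ → [+round]; 8 /j/ transparent; 9 /i/ → [+round]; 10 /k/ transparent; 11 /k/ transparent; 12 /k/ transparent; 13 /k/ transparent; 14 /j/ transparent; 15 /k/ transparent; 16 /k/ transparent; 17 /j/ transparent; 18 /a/ → [+round]; word edge.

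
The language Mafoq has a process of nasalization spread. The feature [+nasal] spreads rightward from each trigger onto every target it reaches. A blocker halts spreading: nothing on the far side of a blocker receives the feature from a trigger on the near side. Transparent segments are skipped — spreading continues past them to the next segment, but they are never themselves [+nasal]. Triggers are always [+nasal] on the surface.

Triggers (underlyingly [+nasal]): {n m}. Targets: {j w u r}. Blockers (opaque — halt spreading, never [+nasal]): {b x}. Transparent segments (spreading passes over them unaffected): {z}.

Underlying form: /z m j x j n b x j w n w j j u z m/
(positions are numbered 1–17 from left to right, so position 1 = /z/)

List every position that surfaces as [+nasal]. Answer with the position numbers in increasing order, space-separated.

From /m/ at 2 rightward: 3 /j/ → [+nasal]; 4 /x/ blocks.
From /n/ at 6 rightward: 7 /b/ blocks.
From /n/ at 11 rightward: 12 /w/ → [+nasal]; 13 /j/ → [+nasal]; 14 /j/ → [+nasal]; 15 /u/ → [+nasal]; 16 /z/ transparent; 17 /m/ is itself a trigger — this domain ends here.
From /m/ at 17 rightward: word edge.
Targets with no active source: positions 5 9 10 stay [-nasal].

2 3 6 11 12 13 14 15 17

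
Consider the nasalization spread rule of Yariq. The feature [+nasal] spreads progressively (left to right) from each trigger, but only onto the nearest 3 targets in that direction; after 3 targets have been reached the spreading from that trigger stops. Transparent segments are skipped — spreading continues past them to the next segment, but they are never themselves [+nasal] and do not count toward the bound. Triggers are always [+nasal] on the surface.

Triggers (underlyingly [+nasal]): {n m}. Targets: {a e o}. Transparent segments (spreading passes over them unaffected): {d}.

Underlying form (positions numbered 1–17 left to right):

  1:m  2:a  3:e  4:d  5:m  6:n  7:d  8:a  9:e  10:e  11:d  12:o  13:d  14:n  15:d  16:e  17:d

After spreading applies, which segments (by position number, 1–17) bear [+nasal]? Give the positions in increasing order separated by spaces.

From /m/ at 1 rightward: 2 /a/ → [+nasal]; 3 /e/ → [+nasal]; 4 /d/ transparent; 5 /m/ is itself a trigger — this domain ends here.
From /m/ at 5 rightward: 6 /n/ is itself a trigger — this domain ends here.
From /n/ at 6 rightward: 7 /d/ transparent; 8 /a/ → [+nasal]; 9 /e/ → [+nasal]; 10 /e/ → [+nasal]; bound reached.
From /n/ at 14 rightward: 15 /d/ transparent; 16 /e/ → [+nasal]; 17 /d/ transparent; word edge.
Target with no active source: position 12 stays [-nasal].

1 2 3 5 6 8 9 10 14 16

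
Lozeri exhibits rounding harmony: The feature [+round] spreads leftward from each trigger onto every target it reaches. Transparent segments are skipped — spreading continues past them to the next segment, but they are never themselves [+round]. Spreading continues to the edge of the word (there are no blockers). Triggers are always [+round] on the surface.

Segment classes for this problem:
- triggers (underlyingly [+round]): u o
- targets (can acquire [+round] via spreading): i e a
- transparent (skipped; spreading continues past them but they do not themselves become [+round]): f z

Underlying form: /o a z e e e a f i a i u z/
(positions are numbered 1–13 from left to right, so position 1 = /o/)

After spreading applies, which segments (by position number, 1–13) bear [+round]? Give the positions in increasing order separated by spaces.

From /o/ at 1 leftward: word edge.
From /u/ at 12 leftward: 11 /i/ → [+round]; 10 /a/ → [+round]; 9 /i/ → [+round]; 8 /f/ transparent; 7 /a/ → [+round]; 6 /e/ → [+round]; 5 /e/ → [+round]; 4 /e/ → [+round]; 3 /z/ transparent; 2 /a/ → [+round]; 1 /o/ is itself a trigger — this domain ends here.

1 2 4 5 6 7 9 10 11 12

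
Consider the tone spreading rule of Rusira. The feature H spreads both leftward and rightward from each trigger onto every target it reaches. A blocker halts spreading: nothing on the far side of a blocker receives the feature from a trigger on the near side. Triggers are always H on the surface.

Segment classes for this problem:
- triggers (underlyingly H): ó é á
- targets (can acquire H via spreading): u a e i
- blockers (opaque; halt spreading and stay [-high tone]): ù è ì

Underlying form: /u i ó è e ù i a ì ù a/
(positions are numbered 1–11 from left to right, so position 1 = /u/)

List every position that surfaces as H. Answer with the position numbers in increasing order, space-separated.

From /ó/ at 3 rightward: 4 /è/ blocks.
From /ó/ at 3 leftward: 2 /i/ → H; 1 /u/ → H; word edge.
Targets with no active source: positions 5 7 8 11 stay [-high tone].

1 2 3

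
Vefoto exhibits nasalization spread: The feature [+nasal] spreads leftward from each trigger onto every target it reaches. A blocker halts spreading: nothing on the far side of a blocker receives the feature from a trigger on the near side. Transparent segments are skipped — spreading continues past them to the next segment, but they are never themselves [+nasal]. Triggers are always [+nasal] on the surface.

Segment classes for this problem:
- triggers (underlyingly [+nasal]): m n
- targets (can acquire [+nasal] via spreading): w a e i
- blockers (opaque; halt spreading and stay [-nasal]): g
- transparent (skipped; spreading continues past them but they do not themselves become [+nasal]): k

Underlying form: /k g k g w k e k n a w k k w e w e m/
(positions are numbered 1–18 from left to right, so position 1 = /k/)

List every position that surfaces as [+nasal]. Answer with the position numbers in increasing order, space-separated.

From /n/ at 9 leftward: 8 /k/ transparent; 7 /e/ → [+nasal]; 6 /k/ transparent; 5 /w/ → [+nasal]; 4 /g/ blocks.
From /m/ at 18 leftward: 17 /e/ → [+nasal]; 16 /w/ → [+nasal]; 15 /e/ → [+nasal]; 14 /w/ → [+nasal]; 13 /k/ transparent; 12 /k/ transparent; 11 /w/ → [+nasal]; 10 /a/ → [+nasal]; 9 /n/ is itself a trigger — this domain ends here.

5 7 9 10 11 14 15 16 17 18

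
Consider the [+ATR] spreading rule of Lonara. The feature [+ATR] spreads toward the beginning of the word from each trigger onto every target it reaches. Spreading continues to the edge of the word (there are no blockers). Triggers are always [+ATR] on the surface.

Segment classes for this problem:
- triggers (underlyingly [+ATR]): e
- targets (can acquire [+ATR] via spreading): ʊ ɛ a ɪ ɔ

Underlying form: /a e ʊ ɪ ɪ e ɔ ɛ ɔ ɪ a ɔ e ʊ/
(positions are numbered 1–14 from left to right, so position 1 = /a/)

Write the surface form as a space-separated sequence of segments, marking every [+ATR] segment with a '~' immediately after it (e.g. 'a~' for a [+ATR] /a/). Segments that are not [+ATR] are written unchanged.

a~ e~ ʊ~ ɪ~ ɪ~ e~ ɔ~ ɛ~ ɔ~ ɪ~ a~ ɔ~ e~ ʊ

From /e/ at 2 leftward: 1 /a/ → [+ATR]; word edge.
From /e/ at 6 leftward: 5 /ɪ/ → [+ATR]; 4 /ɪ/ → [+ATR]; 3 /ʊ/ → [+ATR]; 2 /e/ is itself a trigger — this domain ends here.
From /e/ at 13 leftward: 12 /ɔ/ → [+ATR]; 11 /a/ → [+ATR]; 10 /ɪ/ → [+ATR]; 9 /ɔ/ → [+ATR]; 8 /ɛ/ → [+ATR]; 7 /ɔ/ → [+ATR]; 6 /e/ is itself a trigger — this domain ends here.
Target with no active source: position 14 stays [-ATR].
[+ATR] positions on the surface: 1 2 3 4 5 6 7 8 9 10 11 12 13.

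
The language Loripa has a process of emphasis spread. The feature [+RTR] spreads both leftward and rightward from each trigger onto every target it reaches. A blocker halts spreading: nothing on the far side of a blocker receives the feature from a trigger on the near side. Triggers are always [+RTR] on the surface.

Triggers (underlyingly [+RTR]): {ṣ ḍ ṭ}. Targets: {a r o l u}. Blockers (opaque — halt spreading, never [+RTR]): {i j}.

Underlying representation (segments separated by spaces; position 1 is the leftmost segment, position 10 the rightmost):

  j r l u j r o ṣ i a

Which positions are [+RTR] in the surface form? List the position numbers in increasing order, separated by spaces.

From /ṣ/ at 8 rightward: 9 /i/ blocks.
From /ṣ/ at 8 leftward: 7 /o/ → [+RTR]; 6 /r/ → [+RTR]; 5 /j/ blocks.
Targets with no active source: positions 2 3 4 10 stay [-emphatic].

6 7 8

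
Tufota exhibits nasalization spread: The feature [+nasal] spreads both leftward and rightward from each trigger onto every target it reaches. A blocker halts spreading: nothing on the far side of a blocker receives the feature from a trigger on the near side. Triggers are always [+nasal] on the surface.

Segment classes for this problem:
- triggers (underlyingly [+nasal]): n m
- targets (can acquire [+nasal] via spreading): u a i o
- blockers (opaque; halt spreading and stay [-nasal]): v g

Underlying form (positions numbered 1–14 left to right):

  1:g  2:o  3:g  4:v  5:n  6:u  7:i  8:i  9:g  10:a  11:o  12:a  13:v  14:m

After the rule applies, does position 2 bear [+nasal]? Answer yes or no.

From /n/ at 5 rightward: 6 /u/ → [+nasal]; 7 /i/ → [+nasal]; 8 /i/ → [+nasal]; 9 /g/ blocks.
From /n/ at 5 leftward: 4 /v/ blocks.
From /m/ at 14 rightward: word edge.
From /m/ at 14 leftward: 13 /v/ blocks.
Targets with no active source: positions 2 10 11 12 stay [-nasal].
[+nasal] positions on the surface: 5 6 7 8 14.

no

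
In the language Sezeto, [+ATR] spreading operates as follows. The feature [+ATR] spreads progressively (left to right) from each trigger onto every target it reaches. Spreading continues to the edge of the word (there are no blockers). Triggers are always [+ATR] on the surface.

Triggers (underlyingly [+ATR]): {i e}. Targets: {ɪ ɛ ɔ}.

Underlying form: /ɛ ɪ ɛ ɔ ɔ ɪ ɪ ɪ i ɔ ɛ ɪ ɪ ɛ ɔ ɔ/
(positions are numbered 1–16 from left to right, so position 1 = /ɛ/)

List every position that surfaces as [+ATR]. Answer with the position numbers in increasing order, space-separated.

9 10 11 12 13 14 15 16

From /i/ at 9 rightward: 10 /ɔ/ → [+ATR]; 11 /ɛ/ → [+ATR]; 12 /ɪ/ → [+ATR]; 13 /ɪ/ → [+ATR]; 14 /ɛ/ → [+ATR]; 15 /ɔ/ → [+ATR]; 16 /ɔ/ → [+ATR]; word edge.
Targets with no active source: positions 1 2 3 4 5 6 7 8 stay [-ATR].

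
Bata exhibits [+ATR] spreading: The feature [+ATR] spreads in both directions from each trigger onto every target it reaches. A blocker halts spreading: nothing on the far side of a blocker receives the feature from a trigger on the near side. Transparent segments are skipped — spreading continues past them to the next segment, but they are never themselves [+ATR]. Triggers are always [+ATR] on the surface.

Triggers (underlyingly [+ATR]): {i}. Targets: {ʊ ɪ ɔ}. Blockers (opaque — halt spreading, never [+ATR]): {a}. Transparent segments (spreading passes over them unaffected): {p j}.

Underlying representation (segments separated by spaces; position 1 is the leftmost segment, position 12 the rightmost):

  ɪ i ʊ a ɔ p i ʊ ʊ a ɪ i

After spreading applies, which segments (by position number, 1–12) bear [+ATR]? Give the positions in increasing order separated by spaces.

From /i/ at 2 rightward: 3 /ʊ/ → [+ATR]; 4 /a/ blocks.
From /i/ at 2 leftward: 1 /ɪ/ → [+ATR]; word edge.
From /i/ at 7 rightward: 8 /ʊ/ → [+ATR]; 9 /ʊ/ → [+ATR]; 10 /a/ blocks.
From /i/ at 7 leftward: 6 /p/ transparent; 5 /ɔ/ → [+ATR]; 4 /a/ blocks.
From /i/ at 12 rightward: word edge.
From /i/ at 12 leftward: 11 /ɪ/ → [+ATR]; 10 /a/ blocks.

1 2 3 5 7 8 9 11 12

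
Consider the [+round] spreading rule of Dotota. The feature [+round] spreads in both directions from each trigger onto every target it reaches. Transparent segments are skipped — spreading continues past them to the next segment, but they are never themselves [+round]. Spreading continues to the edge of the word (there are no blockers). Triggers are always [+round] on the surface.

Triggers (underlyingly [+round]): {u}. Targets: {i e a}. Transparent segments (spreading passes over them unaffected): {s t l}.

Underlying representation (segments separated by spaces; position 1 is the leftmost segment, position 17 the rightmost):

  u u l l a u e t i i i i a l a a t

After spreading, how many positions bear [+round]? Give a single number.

12

From /u/ at 1 rightward: 2 /u/ is itself a trigger — this domain ends here.
From /u/ at 1 leftward: word edge.
From /u/ at 2 rightward: 3 /l/ transparent; 4 /l/ transparent; 5 /a/ → [+round]; 6 /u/ is itself a trigger — this domain ends here.
From /u/ at 2 leftward: 1 /u/ is itself a trigger — this domain ends here.
From /u/ at 6 rightward: 7 /e/ → [+round]; 8 /t/ transparent; 9 /i/ → [+round]; 10 /i/ → [+round]; 11 /i/ → [+round]; 12 /i/ → [+round]; 13 /a/ → [+round]; 14 /l/ transparent; 15 /a/ → [+round]; 16 /a/ → [+round]; 17 /t/ transparent; word edge.
From /u/ at 6 leftward: 5 /a/ → [+round]; 4 /l/ transparent; 3 /l/ transparent; 2 /u/ is itself a trigger — this domain ends here.
[+round] positions on the surface: 1 2 5 6 7 9 10 11 12 13 15 16.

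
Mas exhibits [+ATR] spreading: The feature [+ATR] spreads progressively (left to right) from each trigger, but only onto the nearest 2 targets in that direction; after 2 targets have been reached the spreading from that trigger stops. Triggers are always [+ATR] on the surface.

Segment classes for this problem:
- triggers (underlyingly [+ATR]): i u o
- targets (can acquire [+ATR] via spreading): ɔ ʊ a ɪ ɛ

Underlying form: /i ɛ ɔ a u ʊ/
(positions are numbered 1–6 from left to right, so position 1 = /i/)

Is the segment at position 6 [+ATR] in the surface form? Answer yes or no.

From /i/ at 1 rightward: 2 /ɛ/ → [+ATR]; 3 /ɔ/ → [+ATR]; bound reached.
From /u/ at 5 rightward: 6 /ʊ/ → [+ATR]; word edge.
Target with no active source: position 4 stays [-ATR].
[+ATR] positions on the surface: 1 2 3 5 6.

yes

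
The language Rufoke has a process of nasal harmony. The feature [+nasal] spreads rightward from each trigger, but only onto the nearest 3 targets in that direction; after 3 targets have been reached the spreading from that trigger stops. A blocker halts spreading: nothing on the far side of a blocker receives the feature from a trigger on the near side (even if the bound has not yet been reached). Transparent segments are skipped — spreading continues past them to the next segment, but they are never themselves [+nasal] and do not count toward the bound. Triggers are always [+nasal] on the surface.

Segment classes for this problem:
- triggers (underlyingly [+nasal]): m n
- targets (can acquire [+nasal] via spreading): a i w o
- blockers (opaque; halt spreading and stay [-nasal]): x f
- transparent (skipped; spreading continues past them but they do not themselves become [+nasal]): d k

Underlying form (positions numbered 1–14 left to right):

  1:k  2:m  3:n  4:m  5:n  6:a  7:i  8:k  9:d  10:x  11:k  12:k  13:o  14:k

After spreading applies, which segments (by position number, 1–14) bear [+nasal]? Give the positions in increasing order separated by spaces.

From /m/ at 2 rightward: 3 /n/ is itself a trigger — this domain ends here.
From /n/ at 3 rightward: 4 /m/ is itself a trigger — this domain ends here.
From /m/ at 4 rightward: 5 /n/ is itself a trigger — this domain ends here.
From /n/ at 5 rightward: 6 /a/ → [+nasal]; 7 /i/ → [+nasal]; 8 /k/ transparent; 9 /d/ transparent; 10 /x/ blocks.
Target with no active source: position 13 stays [-nasal].

2 3 4 5 6 7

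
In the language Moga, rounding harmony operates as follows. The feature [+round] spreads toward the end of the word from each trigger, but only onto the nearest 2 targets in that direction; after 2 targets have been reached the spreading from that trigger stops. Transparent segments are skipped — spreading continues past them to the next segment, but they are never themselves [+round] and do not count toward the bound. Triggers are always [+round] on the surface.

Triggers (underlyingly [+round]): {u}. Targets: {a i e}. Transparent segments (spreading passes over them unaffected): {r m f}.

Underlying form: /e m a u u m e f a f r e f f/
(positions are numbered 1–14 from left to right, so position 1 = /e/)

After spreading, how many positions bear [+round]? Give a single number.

4

From /u/ at 4 rightward: 5 /u/ is itself a trigger — this domain ends here.
From /u/ at 5 rightward: 6 /m/ transparent; 7 /e/ → [+round]; 8 /f/ transparent; 9 /a/ → [+round]; bound reached.
Targets with no active source: positions 1 3 12 stay [-round].
[+round] positions on the surface: 4 5 7 9.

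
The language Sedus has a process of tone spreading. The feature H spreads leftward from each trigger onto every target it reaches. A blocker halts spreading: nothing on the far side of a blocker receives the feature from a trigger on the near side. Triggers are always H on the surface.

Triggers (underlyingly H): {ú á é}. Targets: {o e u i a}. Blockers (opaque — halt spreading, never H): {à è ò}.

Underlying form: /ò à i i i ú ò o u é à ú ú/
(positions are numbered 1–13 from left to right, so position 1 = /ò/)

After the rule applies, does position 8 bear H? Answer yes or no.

From /ú/ at 6 leftward: 5 /i/ → H; 4 /i/ → H; 3 /i/ → H; 2 /à/ blocks.
From /é/ at 10 leftward: 9 /u/ → H; 8 /o/ → H; 7 /ò/ blocks.
From /ú/ at 12 leftward: 11 /à/ blocks.
From /ú/ at 13 leftward: 12 /ú/ is itself a trigger — this domain ends here.
H positions on the surface: 3 4 5 6 8 9 10 12 13.

yes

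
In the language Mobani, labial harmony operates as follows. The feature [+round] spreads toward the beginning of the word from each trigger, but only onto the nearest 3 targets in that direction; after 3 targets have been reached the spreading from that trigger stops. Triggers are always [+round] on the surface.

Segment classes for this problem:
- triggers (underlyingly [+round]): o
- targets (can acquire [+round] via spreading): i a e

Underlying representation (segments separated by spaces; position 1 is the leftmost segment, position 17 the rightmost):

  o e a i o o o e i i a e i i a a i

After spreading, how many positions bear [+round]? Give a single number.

7

From /o/ at 1 leftward: word edge.
From /o/ at 5 leftward: 4 /i/ → [+round]; 3 /a/ → [+round]; 2 /e/ → [+round]; bound reached.
From /o/ at 6 leftward: 5 /o/ is itself a trigger — this domain ends here.
From /o/ at 7 leftward: 6 /o/ is itself a trigger — this domain ends here.
Targets with no active source: positions 8 9 10 11 12 13 14 15 16 17 stay [-round].
[+round] positions on the surface: 1 2 3 4 5 6 7.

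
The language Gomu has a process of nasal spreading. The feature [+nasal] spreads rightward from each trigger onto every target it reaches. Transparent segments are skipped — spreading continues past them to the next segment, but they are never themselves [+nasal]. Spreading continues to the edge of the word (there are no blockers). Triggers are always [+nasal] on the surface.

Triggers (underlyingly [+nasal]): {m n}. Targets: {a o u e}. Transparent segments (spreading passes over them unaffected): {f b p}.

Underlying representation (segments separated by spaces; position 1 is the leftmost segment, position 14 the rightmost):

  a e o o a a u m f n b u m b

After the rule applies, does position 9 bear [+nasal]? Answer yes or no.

no

From /m/ at 8 rightward: 9 /f/ transparent; 10 /n/ is itself a trigger — this domain ends here.
From /n/ at 10 rightward: 11 /b/ transparent; 12 /u/ → [+nasal]; 13 /m/ is itself a trigger — this domain ends here.
From /m/ at 13 rightward: 14 /b/ transparent; word edge.
Targets with no active source: positions 1 2 3 4 5 6 7 stay [-nasal].
[+nasal] positions on the surface: 8 10 12 13.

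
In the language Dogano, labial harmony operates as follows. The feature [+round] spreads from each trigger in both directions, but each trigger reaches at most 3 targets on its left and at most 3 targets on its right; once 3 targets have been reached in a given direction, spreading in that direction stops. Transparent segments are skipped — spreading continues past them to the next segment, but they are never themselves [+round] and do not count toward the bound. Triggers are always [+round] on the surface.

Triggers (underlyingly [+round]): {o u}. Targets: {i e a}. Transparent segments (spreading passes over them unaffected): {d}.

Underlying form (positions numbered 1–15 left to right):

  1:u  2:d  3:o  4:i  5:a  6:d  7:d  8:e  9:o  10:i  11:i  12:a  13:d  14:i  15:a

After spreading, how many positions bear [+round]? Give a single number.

From /u/ at 1 rightward: 2 /d/ transparent; 3 /o/ is itself a trigger — this domain ends here.
From /u/ at 1 leftward: word edge.
From /o/ at 3 rightward: 4 /i/ → [+round]; 5 /a/ → [+round]; 6 /d/ transparent; 7 /d/ transparent; 8 /e/ → [+round]; bound reached.
From /o/ at 3 leftward: 2 /d/ transparent; 1 /u/ is itself a trigger — this domain ends here.
From /o/ at 9 rightward: 10 /i/ → [+round]; 11 /i/ → [+round]; 12 /a/ → [+round]; bound reached.
From /o/ at 9 leftward: 8 /e/ → [+round]; 7 /d/ transparent; 6 /d/ transparent; 5 /a/ → [+round]; 4 /i/ → [+round]; bound reached.
Targets with no active source: positions 14 15 stay [-round].
[+round] positions on the surface: 1 3 4 5 8 9 10 11 12.

9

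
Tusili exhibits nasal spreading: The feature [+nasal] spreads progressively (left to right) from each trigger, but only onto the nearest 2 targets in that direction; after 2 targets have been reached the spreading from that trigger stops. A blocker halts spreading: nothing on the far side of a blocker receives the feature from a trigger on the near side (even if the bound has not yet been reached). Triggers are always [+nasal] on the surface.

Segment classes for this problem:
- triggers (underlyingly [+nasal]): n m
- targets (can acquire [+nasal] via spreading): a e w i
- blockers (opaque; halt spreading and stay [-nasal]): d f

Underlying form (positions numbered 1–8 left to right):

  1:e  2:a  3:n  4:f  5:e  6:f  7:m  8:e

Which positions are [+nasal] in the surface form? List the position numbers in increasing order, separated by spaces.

3 7 8

From /n/ at 3 rightward: 4 /f/ blocks.
From /m/ at 7 rightward: 8 /e/ → [+nasal]; word edge.
Targets with no active source: positions 1 2 5 stay [-nasal].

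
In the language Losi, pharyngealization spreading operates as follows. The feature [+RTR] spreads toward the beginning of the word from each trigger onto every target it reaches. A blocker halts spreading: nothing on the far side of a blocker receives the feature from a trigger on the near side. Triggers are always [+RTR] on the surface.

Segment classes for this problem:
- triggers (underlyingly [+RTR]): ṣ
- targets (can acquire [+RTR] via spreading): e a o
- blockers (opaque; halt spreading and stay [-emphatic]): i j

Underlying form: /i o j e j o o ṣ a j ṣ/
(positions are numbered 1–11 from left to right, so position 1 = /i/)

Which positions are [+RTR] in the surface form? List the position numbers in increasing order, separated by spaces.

From /ṣ/ at 8 leftward: 7 /o/ → [+RTR]; 6 /o/ → [+RTR]; 5 /j/ blocks.
From /ṣ/ at 11 leftward: 10 /j/ blocks.
Targets with no active source: positions 2 4 9 stay [-emphatic].

6 7 8 11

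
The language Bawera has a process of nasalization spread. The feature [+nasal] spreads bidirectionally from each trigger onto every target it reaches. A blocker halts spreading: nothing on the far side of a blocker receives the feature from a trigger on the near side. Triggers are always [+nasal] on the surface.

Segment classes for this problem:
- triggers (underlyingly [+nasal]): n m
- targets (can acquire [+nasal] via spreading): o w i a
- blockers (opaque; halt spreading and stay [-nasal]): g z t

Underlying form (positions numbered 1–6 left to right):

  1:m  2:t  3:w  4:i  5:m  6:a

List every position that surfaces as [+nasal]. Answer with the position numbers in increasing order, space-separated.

1 3 4 5 6

From /m/ at 1 rightward: 2 /t/ blocks.
From /m/ at 1 leftward: word edge.
From /m/ at 5 rightward: 6 /a/ → [+nasal]; word edge.
From /m/ at 5 leftward: 4 /i/ → [+nasal]; 3 /w/ → [+nasal]; 2 /t/ blocks.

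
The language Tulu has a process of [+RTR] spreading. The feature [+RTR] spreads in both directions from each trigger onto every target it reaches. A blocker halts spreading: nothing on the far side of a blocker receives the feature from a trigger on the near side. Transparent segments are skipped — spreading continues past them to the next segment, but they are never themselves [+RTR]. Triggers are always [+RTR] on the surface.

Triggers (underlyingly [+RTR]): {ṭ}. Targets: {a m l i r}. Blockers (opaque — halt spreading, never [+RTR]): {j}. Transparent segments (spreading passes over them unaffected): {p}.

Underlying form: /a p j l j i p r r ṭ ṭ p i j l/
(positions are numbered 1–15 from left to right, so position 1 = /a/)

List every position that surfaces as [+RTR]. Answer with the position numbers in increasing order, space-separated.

6 8 9 10 11 13

From /ṭ/ at 10 rightward: 11 /ṭ/ is itself a trigger — this domain ends here.
From /ṭ/ at 10 leftward: 9 /r/ → [+RTR]; 8 /r/ → [+RTR]; 7 /p/ transparent; 6 /i/ → [+RTR]; 5 /j/ blocks.
From /ṭ/ at 11 rightward: 12 /p/ transparent; 13 /i/ → [+RTR]; 14 /j/ blocks.
From /ṭ/ at 11 leftward: 10 /ṭ/ is itself a trigger — this domain ends here.
Targets with no active source: positions 1 4 15 stay [-emphatic].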